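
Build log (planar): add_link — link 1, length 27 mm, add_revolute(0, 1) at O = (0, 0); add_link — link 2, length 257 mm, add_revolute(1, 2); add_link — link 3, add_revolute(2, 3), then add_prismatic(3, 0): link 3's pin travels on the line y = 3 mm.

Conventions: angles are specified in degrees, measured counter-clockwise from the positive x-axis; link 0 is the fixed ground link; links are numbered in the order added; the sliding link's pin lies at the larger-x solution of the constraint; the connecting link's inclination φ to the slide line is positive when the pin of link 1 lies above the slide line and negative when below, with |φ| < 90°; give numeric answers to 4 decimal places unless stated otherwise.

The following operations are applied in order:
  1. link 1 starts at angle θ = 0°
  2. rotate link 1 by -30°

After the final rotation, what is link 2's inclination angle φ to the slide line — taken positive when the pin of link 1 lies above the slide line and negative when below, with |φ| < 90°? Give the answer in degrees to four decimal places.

geometry: r = 27 mm, L = 257 mm, e = 3 mm; θ starts at 0°
rotate link 1 by -30°: θ ← 0° -30° = -30°
h = r sin θ − e = -13.500000 − 3 = -16.500000
sin φ = h / L = -16.500000 / 257 = -0.06420233
φ = arcsin(-0.06420233) = -3.681055°

-3.6811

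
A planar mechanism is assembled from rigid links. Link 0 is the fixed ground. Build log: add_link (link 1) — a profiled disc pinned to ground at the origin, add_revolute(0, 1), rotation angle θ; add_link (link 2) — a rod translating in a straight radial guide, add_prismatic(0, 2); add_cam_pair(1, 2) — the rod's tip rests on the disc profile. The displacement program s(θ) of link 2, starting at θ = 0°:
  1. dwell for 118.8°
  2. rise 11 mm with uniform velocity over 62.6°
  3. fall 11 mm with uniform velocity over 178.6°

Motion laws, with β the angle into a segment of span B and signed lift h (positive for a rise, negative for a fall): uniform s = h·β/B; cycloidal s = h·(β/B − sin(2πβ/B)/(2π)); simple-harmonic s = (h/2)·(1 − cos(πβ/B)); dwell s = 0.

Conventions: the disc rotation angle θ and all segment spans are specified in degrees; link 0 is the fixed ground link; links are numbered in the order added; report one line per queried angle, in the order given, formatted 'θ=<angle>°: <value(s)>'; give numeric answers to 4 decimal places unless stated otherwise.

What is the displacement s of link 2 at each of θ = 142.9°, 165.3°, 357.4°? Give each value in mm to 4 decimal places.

seg 1 [0°–118.8°] dwell: s stays 0.0000
seg 2 [118.8°–181.4°] uniform, h=11: θ=142.9° here. β=24.1, B=62.6. 11·24.1/62.6 = 4.2348 → s = 4.2348
seg 2 [118.8°–181.4°] uniform, h=11: θ=165.3° here. β=46.5, B=62.6. 11·46.5/62.6 = 8.1709 → s = 8.1709
seg 2 [118.8°–181.4°] uniform, h=11: full span → s += 11 → s = 11.0000
seg 3 [181.4°–360°] uniform, h=-11: θ=357.4° here. β=176, B=178.6. -11·176/178.6 = -10.8399 → s = 0.1601

θ=142.9°: 4.2348
θ=165.3°: 8.1709
θ=357.4°: 0.1601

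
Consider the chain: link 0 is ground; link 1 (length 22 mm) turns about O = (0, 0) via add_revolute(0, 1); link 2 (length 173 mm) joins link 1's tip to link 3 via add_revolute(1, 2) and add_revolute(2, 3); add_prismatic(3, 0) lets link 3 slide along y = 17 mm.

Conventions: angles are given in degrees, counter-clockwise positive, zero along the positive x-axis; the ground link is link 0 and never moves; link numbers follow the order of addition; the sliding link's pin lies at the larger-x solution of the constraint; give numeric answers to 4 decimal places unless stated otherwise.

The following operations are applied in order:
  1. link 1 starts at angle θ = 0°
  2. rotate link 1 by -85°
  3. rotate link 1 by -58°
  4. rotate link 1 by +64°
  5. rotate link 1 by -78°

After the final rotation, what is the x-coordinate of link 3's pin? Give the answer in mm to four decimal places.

geometry: r = 22 mm, L = 173 mm, e = 17 mm; θ starts at 0°
rotate link 1 by -85°: θ ← 0° -85° = -85°
rotate link 1 by -58°: θ ← -85° -58° = -143°
rotate link 1 by +64°: θ ← -143° +64° = -79°
rotate link 1 by -78°: θ ← -79° -78° = -157°
crank pin P = (r cos θ, r sin θ) = (-20.251107, -8.596085)
h = r sin θ − e = -8.596085 − 17 = -25.596085
x = r cos θ + √(L² − h²) = -20.251107 + 171.095998 = 150.844891

150.8449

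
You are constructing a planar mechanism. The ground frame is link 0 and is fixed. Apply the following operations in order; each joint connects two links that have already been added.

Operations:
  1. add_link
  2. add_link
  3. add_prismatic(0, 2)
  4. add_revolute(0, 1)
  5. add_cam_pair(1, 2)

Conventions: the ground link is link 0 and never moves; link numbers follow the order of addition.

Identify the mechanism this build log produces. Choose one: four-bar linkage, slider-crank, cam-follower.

links: 3 (incl. ground); joints: 1 revolute, 1 prismatic, 1 higher (cam) pair, forming one closed loop
3 links, revolute + prismatic + higher pair in one loop → cam-follower

cam-follower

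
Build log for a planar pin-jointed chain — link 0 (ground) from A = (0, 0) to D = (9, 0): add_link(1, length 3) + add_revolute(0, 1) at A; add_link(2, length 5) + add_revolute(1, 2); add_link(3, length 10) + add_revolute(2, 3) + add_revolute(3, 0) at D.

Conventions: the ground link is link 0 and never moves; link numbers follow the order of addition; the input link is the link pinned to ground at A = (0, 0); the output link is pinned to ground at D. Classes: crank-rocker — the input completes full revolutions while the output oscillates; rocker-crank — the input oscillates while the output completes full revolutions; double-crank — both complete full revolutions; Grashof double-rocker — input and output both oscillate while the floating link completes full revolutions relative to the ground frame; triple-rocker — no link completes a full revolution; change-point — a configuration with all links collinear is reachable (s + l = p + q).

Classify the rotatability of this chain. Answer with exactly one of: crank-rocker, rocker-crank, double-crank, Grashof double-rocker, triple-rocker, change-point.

lengths: ground=9, input=3, coupler=5, output=10
sorted: s=3 (shortest), l=10 (longest), p+q=14
s + l = 13 vs p + q = 14
s + l < p + q (Grashof) with shortest = input link → crank-rocker

crank-rocker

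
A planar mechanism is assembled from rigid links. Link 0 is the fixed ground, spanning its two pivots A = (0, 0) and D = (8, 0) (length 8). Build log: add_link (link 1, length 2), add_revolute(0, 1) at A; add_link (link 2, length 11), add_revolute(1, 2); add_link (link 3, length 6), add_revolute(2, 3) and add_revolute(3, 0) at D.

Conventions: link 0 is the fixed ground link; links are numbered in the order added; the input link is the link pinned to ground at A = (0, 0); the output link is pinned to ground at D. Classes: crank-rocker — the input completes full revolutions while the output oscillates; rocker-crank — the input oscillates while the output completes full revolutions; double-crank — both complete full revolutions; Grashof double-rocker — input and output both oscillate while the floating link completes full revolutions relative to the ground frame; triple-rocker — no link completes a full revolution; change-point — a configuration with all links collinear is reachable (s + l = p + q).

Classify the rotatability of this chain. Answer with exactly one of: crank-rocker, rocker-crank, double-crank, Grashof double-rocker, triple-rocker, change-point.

lengths: ground=8, input=2, coupler=11, output=6
sorted: s=2 (shortest), l=11 (longest), p+q=14
s + l = 13 vs p + q = 14
s + l < p + q (Grashof) with shortest = input link → crank-rocker

crank-rocker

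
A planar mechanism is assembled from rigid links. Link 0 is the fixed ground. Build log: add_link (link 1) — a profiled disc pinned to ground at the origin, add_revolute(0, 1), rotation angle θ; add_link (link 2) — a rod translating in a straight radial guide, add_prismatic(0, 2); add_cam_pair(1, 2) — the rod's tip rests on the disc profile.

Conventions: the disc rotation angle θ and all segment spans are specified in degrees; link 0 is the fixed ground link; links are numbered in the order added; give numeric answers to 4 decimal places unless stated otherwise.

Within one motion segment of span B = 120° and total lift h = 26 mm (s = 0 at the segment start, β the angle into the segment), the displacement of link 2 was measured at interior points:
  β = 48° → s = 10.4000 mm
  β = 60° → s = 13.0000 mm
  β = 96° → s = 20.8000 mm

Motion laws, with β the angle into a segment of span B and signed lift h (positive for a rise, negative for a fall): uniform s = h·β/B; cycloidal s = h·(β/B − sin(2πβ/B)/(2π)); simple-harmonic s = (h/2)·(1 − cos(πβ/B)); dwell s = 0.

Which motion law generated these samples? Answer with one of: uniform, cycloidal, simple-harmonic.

candidates at β/B = r: uniform s = h·r (linear in β); cycloidal s = h·(r − sin(2πr)/(2π)); simple-harmonic s = (h/2)(1 − cos(πr))
β=48°: printed 10.4000 | uniform 10.4000, cycloidal 7.9677, simple-harmonic 8.9828
β=60°: printed 13.0000 | uniform 13.0000, cycloidal 13.0000, simple-harmonic 13.0000
β=96°: printed 20.8000 | uniform 20.8000, cycloidal 24.7355, simple-harmonic 23.5172
only one law matches every sample → uniform

uniform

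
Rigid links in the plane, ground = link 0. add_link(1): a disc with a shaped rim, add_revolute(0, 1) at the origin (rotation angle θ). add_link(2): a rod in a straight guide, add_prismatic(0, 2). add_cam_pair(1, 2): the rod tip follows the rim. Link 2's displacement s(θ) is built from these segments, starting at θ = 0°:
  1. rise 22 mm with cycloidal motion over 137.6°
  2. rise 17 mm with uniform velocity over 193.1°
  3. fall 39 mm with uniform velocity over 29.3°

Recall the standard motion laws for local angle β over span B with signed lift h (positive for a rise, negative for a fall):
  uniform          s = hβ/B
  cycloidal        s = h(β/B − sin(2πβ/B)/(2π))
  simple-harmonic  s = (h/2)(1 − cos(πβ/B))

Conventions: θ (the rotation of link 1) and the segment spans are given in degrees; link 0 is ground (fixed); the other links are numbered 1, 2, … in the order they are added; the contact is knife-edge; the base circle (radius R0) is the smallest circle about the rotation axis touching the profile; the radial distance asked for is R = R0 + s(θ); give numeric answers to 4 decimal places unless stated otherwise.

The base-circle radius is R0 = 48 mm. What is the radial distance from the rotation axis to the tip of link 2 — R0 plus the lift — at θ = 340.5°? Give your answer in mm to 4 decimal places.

segment 1 (0° to 137.6°, cycloidal, h = 22) is passed completely: s = 0.0000 + (22) = 22.0000
segment 2 (137.6° to 330.7°, uniform, h = 17) is passed completely: s = 22.0000 + (17) = 39.0000
θ = 340.5° falls in segment 3 (330.7° to 360°, uniform, h = -39): β = 340.5 − 330.7 = 9.8°, B = 29.3°; Δs = -39·9.8/29.3 = -13.0444; s = 39.0000 − 13.0444 = 25.9556
R = R0 + s = 48 + 25.9556 = 73.9556

73.9556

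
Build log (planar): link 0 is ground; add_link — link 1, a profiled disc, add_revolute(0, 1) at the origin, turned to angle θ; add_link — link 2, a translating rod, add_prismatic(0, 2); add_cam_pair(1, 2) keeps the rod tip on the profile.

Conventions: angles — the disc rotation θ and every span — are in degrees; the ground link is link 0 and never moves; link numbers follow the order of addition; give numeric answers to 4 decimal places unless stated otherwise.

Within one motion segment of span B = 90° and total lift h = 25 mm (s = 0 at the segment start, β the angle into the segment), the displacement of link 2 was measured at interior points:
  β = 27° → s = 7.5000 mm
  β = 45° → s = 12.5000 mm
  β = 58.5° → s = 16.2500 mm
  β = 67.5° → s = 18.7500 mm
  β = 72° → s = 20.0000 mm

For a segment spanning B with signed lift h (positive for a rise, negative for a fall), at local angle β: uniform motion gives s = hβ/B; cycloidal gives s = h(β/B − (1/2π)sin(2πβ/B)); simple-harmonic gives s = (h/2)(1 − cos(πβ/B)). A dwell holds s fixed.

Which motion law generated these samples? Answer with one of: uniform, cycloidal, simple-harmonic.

candidates at β/B = r: uniform s = h·r (linear in β); cycloidal s = h·(r − sin(2πr)/(2π)); simple-harmonic s = (h/2)(1 − cos(πr))
β=27°: printed 7.5000 | uniform 7.5000, cycloidal 3.7159, simple-harmonic 5.1527
β=45°: printed 12.5000 | uniform 12.5000, cycloidal 12.5000, simple-harmonic 12.5000
β=58.5°: printed 16.2500 | uniform 16.2500, cycloidal 19.4690, simple-harmonic 18.1749
β=67.5°: printed 18.7500 | uniform 18.7500, cycloidal 22.7289, simple-harmonic 21.3388
β=72°: printed 20.0000 | uniform 20.0000, cycloidal 23.7841, simple-harmonic 22.6127
only one law matches every sample → uniform

uniform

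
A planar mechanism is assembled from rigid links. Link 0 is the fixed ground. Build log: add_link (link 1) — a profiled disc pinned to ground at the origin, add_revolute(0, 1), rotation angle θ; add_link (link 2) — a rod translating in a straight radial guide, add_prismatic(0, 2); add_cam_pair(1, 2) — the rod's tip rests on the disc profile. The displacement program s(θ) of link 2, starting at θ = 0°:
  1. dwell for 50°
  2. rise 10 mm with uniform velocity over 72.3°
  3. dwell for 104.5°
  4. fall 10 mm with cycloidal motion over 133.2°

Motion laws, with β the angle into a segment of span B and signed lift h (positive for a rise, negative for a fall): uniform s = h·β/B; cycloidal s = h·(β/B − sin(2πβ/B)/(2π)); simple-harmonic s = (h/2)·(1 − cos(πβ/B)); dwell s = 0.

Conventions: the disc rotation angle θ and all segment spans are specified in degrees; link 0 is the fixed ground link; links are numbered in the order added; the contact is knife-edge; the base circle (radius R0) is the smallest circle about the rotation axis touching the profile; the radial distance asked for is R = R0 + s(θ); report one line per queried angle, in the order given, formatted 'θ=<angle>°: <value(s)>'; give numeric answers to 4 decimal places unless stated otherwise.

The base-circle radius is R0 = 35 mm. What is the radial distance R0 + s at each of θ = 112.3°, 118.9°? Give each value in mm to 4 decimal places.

seg 1 [0°–50°] dwell: s stays 0.0000
seg 2 [50°–122.3°] uniform, h=10: θ=112.3° here. β=62.3, B=72.3. 10·62.3/72.3 = 8.6169 → s = 8.6169
seg 2 [50°–122.3°] uniform, h=10: θ=118.9° here. β=68.9, B=72.3. 10·68.9/72.3 = 9.5297 → s = 9.5297
θ=112.3°: R = R0 + s = 35 + 8.6169 = 43.6169
θ=118.9°: R = R0 + s = 35 + 9.5297 = 44.5297

θ=112.3°: 43.6169
θ=118.9°: 44.5297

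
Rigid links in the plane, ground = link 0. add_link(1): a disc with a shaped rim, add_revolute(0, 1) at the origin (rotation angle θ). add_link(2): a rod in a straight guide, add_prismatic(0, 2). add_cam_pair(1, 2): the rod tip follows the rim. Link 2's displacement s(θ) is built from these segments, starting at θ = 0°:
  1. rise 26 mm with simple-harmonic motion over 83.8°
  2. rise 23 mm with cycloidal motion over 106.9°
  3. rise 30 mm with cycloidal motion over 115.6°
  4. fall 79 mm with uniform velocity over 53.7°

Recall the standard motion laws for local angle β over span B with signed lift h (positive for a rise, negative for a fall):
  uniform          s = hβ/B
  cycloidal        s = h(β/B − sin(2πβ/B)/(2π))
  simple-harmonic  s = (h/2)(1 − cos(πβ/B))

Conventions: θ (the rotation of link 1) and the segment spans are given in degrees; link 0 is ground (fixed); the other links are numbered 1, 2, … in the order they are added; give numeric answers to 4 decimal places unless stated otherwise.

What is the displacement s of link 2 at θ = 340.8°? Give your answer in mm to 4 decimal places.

segment 1 (0° to 83.8°, simple-harmonic, h = 26) is passed completely: s = 0.0000 + (26) = 26.0000
segment 2 (83.8° to 190.7°, cycloidal, h = 23) is passed completely: s = 26.0000 + (23) = 49.0000
segment 3 (190.7° to 306.3°, cycloidal, h = 30) is passed completely: s = 49.0000 + (30) = 79.0000
θ = 340.8° falls in segment 4 (306.3° to 360°, uniform, h = -79): β = 340.8 − 306.3 = 34.5°, B = 53.7°; Δs = -79·34.5/53.7 = -50.7542; s = 79.0000 − 50.7542 = 28.2458

28.2458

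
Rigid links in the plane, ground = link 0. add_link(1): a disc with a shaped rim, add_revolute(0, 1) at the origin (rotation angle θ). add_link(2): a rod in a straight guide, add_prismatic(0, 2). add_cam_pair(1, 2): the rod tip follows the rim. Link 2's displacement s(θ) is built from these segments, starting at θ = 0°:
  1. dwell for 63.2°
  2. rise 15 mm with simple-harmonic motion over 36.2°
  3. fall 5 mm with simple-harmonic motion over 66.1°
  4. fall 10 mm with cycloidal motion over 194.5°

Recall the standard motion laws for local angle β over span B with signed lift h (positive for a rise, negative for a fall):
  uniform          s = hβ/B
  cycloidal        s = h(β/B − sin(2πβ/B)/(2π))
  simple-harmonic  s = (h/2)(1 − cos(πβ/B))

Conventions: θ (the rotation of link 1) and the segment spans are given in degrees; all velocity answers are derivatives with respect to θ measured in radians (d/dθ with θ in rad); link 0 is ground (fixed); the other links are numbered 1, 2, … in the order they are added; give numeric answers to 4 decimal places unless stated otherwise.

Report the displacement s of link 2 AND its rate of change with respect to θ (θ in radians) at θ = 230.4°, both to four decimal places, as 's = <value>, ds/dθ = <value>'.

segment 1 (0° to 63.2°, dwell): s unchanged at 0.0000
segment 2 (63.2° to 99.4°, simple-harmonic, h = 15) is passed completely: s = 0.0000 + (15) = 15.0000
segment 3 (99.4° to 165.5°, simple-harmonic, h = -5) is passed completely: s = 15.0000 + (-5) = 10.0000
θ = 230.4° falls in segment 4 (165.5° to 360°, cycloidal, h = -10): β = 230.4 − 165.5 = 64.9°, B = 194.5°; Δs = -10·(0.3337 − sin(2π·0.3337)/(2π)) = -1.9602; s = 10.0000 − 1.9602 = 8.0398
velocity in seg [165.5°–360°] (cycloidal), θ in radians: β = 64.9° = 1.1327 rad, B = 194.5° = 3.3947 rad; ds/dθ = (h/B)(1 − cos(2πβ/B)) = ((-10)/3.3947)(1 − cos(2π·0.3337)) = -4.424188 mm/rad

s = 8.0398, ds/dθ = -4.4242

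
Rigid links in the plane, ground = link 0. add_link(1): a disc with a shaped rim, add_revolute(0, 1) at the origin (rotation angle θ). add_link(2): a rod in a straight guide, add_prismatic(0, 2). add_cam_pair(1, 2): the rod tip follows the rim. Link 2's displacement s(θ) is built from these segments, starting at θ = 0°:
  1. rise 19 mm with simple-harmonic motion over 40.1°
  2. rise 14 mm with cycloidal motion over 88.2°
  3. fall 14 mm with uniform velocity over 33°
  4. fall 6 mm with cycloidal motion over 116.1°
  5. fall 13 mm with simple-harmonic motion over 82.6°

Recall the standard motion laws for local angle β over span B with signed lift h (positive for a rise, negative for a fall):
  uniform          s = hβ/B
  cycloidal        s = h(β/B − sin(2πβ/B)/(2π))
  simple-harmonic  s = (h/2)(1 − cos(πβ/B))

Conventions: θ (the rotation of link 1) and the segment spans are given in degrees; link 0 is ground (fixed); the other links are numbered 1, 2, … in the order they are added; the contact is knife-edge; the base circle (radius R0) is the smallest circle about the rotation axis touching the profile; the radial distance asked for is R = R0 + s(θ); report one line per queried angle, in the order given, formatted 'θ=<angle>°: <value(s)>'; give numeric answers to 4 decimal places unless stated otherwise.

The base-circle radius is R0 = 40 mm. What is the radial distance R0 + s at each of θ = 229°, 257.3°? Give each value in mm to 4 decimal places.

segment 1 (0° to 40.1°, simple-harmonic, h = 19) is passed completely: s = 0.0000 + (19) = 19.0000
segment 2 (40.1° to 128.3°, cycloidal, h = 14) is passed completely: s = 19.0000 + (14) = 33.0000
segment 3 (128.3° to 161.3°, uniform, h = -14) is passed completely: s = 33.0000 + (-14) = 19.0000
θ = 229° falls in segment 4 (161.3° to 277.4°, cycloidal, h = -6): β = 229 − 161.3 = 67.7°, B = 116.1°; Δs = -6·(0.5831 − sin(2π·0.5831)/(2π)) = -3.9751; s = 19.0000 − 3.9751 = 15.0249
θ = 257.3° falls in segment 4 (161.3° to 277.4°, cycloidal, h = -6): β = 257.3 − 161.3 = 96°, B = 116.1°; Δs = -6·(0.8269 − sin(2π·0.8269)/(2π)) = -5.8069; s = 19.0000 − 5.8069 = 13.1931
θ=229°: R = R0 + s = 40 + 15.0249 = 55.0249
θ=257.3°: R = R0 + s = 40 + 13.1931 = 53.1931

θ=229°: 55.0249
θ=257.3°: 53.1931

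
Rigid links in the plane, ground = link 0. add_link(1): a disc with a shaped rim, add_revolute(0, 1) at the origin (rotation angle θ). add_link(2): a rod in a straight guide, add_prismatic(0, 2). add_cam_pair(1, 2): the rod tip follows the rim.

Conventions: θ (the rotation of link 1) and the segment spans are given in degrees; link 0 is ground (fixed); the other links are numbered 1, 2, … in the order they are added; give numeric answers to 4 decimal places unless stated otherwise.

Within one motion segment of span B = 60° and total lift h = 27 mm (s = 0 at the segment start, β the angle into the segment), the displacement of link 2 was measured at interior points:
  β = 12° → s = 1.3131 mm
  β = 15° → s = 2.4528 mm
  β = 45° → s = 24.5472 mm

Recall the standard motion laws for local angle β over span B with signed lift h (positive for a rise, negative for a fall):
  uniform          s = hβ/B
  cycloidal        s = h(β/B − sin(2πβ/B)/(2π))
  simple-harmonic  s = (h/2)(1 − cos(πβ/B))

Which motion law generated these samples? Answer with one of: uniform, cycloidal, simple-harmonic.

candidates at β/B = r: uniform s = h·r (linear in β); cycloidal s = h·(r − sin(2πr)/(2π)); simple-harmonic s = (h/2)(1 − cos(πr))
β=12°: printed 1.3131 | uniform 5.4000, cycloidal 1.3131, simple-harmonic 2.5783
β=15°: printed 2.4528 | uniform 6.7500, cycloidal 2.4528, simple-harmonic 3.9541
β=45°: printed 24.5472 | uniform 20.2500, cycloidal 24.5472, simple-harmonic 23.0459
only one law matches every sample → cycloidal

cycloidal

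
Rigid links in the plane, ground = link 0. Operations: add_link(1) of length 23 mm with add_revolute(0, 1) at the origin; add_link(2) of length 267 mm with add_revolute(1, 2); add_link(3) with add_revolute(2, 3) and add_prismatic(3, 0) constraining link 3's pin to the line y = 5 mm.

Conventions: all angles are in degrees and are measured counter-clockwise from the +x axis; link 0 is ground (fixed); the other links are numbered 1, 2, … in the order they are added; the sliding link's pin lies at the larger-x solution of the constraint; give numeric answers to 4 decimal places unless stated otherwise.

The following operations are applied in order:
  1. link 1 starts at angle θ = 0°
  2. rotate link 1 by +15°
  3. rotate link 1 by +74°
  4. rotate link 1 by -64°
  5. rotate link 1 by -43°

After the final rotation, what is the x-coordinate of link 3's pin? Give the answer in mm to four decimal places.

geometry: r = 23 mm, L = 267 mm, e = 5 mm; θ starts at 0°
rotate link 1 by +15°: θ ← 0° +15° = 15°
rotate link 1 by +74°: θ ← 15° +74° = 89°
rotate link 1 by -64°: θ ← 89° -64° = 25°
rotate link 1 by -43°: θ ← 25° -43° = -18°
crank pin P = (r cos θ, r sin θ) = (21.874300, -7.107391)
h = r sin θ − e = -7.107391 − 5 = -12.107391
x = r cos θ + √(L² − h²) = 21.874300 + 266.725348 = 288.599648

288.5996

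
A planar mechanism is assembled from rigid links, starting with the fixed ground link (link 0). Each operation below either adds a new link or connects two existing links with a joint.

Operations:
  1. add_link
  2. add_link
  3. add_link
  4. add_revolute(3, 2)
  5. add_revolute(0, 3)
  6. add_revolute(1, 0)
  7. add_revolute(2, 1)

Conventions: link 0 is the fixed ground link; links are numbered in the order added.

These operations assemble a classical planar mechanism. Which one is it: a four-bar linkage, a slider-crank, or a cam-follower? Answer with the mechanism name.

links: 4 (incl. ground); joints: 4 revolute, 0 prismatic, 0 higher (cam) pair, forming one closed loop
4 links in a single 4R loop → four-bar linkage

four-bar linkage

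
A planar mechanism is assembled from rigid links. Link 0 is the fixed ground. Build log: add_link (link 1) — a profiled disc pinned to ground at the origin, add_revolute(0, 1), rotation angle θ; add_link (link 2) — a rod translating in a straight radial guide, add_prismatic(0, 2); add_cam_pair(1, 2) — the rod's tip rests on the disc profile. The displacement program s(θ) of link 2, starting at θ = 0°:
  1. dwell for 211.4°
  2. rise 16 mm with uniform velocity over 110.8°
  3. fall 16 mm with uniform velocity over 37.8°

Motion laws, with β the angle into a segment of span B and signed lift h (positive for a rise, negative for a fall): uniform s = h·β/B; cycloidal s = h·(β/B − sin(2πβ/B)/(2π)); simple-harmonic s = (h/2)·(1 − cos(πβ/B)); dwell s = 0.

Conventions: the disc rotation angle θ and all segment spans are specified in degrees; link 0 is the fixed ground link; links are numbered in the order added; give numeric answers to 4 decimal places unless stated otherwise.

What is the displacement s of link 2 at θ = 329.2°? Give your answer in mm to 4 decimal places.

seg 1 [0°–211.4°] dwell: s stays 0.0000
seg 2 [211.4°–322.2°] uniform, h=16: full span → s += 16 → s = 16.0000
seg 3 [322.2°–360°] uniform, h=-16: θ=329.2° here. β=7, B=37.8. -16·7/37.8 = -2.9630 → s = 13.0370

13.0370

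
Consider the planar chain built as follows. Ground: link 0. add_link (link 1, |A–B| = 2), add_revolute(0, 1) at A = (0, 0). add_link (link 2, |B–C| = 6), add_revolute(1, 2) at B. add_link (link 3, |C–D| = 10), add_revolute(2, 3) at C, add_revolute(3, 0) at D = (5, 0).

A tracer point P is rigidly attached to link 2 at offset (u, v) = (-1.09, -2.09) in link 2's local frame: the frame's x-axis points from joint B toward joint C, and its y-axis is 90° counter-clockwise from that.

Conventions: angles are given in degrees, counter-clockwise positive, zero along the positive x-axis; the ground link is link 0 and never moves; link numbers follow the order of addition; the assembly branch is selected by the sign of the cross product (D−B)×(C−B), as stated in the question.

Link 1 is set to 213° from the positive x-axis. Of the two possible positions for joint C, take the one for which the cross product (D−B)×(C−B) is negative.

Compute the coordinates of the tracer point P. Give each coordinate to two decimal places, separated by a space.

A=(0,0), D=(5.00,0)
B = A + 2.00·(cos213°, sin213°) = (-1.6773, -1.0893)
|BD| = 6.7656
circle(B,6.00) ∩ circle(D,10.00): a=-1.3470, h=5.8468
  candidates: C₊=(-3.9481,4.4644) cross=39.557; C₋=(-2.0654,-7.0767) cross=-39.557
  branch - wants cross < 0 → take C=(-2.0654,-7.0767) (cross=-39.557)
ex = (C−B)/|BC| = (-0.0647,-0.9979); ey = (0.9979,-0.0647)
P = B + -1.09·ex + -2.09·ey = (-3.6925,0.1336)

-3.69 0.13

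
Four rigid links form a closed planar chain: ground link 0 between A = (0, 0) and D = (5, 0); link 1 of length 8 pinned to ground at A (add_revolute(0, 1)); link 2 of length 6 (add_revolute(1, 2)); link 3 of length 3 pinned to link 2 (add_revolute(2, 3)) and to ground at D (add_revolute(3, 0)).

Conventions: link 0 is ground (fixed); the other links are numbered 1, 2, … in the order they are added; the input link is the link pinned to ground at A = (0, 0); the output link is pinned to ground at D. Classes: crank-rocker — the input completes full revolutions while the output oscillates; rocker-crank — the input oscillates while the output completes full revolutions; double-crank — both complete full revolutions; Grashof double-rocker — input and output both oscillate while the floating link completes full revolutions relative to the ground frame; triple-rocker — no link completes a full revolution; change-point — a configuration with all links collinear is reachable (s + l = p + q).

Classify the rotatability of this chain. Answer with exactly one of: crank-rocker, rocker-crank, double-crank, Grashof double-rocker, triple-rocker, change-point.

lengths: ground=5, input=8, coupler=6, output=3
sorted: s=3 (shortest), l=8 (longest), p+q=11
s + l = 11 vs p + q = 11
s + l = p + q → change-point (collinear configuration reachable)

change-point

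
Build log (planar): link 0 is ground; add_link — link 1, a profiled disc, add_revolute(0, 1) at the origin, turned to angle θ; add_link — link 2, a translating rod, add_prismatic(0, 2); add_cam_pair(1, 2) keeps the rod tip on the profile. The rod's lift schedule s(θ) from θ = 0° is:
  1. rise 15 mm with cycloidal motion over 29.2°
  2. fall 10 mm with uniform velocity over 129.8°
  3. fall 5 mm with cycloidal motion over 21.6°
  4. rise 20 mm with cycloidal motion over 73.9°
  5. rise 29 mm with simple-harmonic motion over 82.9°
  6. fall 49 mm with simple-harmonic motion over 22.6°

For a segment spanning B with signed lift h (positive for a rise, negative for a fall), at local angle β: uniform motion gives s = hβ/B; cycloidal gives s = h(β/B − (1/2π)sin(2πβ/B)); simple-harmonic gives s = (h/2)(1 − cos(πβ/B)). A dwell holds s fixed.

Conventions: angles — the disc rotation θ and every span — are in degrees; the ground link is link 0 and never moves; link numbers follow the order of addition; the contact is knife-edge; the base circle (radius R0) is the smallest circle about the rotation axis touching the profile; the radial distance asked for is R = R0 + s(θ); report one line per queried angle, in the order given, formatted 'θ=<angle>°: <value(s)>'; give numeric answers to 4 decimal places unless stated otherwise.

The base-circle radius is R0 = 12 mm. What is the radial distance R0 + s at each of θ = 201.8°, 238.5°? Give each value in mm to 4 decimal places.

seg 1 [0°–29.2°] cycloidal, h=15: full span → s += 15 → s = 15.0000
seg 2 [29.2°–159°] uniform, h=-10: full span → s += -10 → s = 5.0000
seg 3 [159°–180.6°] cycloidal, h=-5: full span → s += -5 → s = 0.0000
seg 4 [180.6°–254.5°] cycloidal, h=20: θ=201.8° here. β=21.2, B=73.9. 20·(0.2869 − sin(2π·0.2869)/(2π)) = 2.6394 → s = 2.6394
seg 4 [180.6°–254.5°] cycloidal, h=20: θ=238.5° here. β=57.9, B=73.9. 20·(0.7835 − sin(2π·0.7835)/(2π)) = 18.7827 → s = 18.7827
θ=201.8°: R = R0 + s = 12 + 2.6394 = 14.6394
θ=238.5°: R = R0 + s = 12 + 18.7827 = 30.7827

θ=201.8°: 14.6394
θ=238.5°: 30.7827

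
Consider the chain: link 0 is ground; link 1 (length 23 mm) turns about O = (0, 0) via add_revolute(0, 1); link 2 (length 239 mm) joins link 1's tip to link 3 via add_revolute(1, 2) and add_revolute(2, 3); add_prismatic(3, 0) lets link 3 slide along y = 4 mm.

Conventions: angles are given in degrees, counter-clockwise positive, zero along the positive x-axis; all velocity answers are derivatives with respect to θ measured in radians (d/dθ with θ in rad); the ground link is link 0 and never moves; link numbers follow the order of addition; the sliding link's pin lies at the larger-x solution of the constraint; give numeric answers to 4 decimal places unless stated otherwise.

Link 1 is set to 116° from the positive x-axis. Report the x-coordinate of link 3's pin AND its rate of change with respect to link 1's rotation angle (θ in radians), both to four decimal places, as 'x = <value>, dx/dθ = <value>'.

geometry: r = 23 mm, L = 239 mm, e = 4 mm
crank pin P = (r cos θ, r sin θ) = (-10.082536, 20.672263)
h = r sin θ − e = 20.672263 − 4 = 16.672263
x = r cos θ + √(L² − h²) = -10.082536 + 238.417775 = 228.335239
dx/dθ = −r sin θ − h·r cos θ/√(L² − h²) (θ in radians; h = 16.672263) = -19.967204

x = 228.3352, dx/dθ = -19.9672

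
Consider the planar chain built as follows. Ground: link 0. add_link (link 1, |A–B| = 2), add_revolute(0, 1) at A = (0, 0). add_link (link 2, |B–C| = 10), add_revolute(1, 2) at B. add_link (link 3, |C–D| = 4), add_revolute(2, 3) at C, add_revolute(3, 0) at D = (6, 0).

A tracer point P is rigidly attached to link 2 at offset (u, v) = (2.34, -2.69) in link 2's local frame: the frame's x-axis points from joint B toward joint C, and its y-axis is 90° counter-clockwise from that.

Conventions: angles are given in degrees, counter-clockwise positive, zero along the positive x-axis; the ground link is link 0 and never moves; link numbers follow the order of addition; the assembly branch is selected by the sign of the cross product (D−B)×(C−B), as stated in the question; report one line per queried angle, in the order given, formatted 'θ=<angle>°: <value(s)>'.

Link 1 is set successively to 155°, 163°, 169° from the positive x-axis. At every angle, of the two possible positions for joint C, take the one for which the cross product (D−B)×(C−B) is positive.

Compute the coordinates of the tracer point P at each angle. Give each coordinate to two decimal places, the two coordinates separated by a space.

A=(0,0), D=(6.00,0)
θ=155°: B = A + 2.00·(cos155°, sin155°) = (-1.8126, 0.8452)
θ=155°: |BD| = 7.8582
θ=155°: circle(B,10.00) ∩ circle(D,4.00): a=9.2738, h=3.7411
θ=155°:   candidates: C₊=(7.8098,3.5672) cross=29.399; C₋=(7.0050,-3.8717) cross=-29.399
θ=155°:   branch + wants cross > 0 → take C=(7.8098,3.5672) (cross=29.399)
θ=155°: ex = (C−B)/|BC| = (0.9622,0.2722); ey = (-0.2722,0.9622)
θ=155°: P = B + 2.34·ex + -2.69·ey = (1.1712,-1.1063)
θ=163°: B = A + 2.00·(cos163°, sin163°) = (-1.9126, 0.5847)
θ=163°: |BD| = 7.9342
θ=163°: circle(B,10.00) ∩ circle(D,4.00): a=9.2606, h=3.7737
θ=163°:   candidates: C₊=(7.6010,3.6656) cross=29.941; C₋=(7.0447,-3.8612) cross=-29.941
θ=163°:   branch + wants cross > 0 → take C=(7.6010,3.6656) (cross=29.941)
θ=163°: ex = (C−B)/|BC| = (0.9514,0.3081); ey = (-0.3081,0.9514)
θ=163°: P = B + 2.34·ex + -2.69·ey = (1.1423,-1.2535)
θ=169°: B = A + 2.00·(cos169°, sin169°) = (-1.9633, 0.3816)
θ=169°: |BD| = 7.9724
θ=169°: circle(B,10.00) ∩ circle(D,4.00): a=9.2544, h=3.7890
θ=169°:   candidates: C₊=(7.4619,3.7233) cross=30.207; C₋=(7.0991,-3.8460) cross=-30.207
θ=169°:   branch + wants cross > 0 → take C=(7.4619,3.7233) (cross=30.207)
θ=169°: ex = (C−B)/|BC| = (0.9425,0.3342); ey = (-0.3342,0.9425)
θ=169°: P = B + 2.34·ex + -2.69·ey = (1.1411,-1.3718)

θ=155°: 1.17 -1.11
θ=163°: 1.14 -1.25
θ=169°: 1.14 -1.37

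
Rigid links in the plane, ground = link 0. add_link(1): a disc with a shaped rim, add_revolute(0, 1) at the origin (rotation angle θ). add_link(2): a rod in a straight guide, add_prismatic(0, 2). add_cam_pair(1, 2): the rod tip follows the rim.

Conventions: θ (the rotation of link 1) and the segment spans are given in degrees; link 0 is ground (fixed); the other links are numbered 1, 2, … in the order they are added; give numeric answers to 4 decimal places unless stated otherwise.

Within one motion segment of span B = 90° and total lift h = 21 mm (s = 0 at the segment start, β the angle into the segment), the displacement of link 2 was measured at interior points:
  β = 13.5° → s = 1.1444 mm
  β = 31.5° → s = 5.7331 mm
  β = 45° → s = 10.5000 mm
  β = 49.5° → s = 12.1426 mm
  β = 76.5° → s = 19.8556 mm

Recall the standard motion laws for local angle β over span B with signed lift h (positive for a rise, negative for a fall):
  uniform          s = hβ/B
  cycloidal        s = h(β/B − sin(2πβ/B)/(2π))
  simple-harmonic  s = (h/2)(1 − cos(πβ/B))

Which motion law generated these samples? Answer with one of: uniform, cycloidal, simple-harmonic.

candidates at β/B = r: uniform s = h·r (linear in β); cycloidal s = h·(r − sin(2πr)/(2π)); simple-harmonic s = (h/2)(1 − cos(πr))
β=13.5°: printed 1.1444 | uniform 3.1500, cycloidal 0.4461, simple-harmonic 1.1444
β=31.5°: printed 5.7331 | uniform 7.3500, cycloidal 4.6461, simple-harmonic 5.7331
β=45°: printed 10.5000 | uniform 10.5000, cycloidal 10.5000, simple-harmonic 10.5000
β=49.5°: printed 12.1426 | uniform 11.5500, cycloidal 12.5828, simple-harmonic 12.1426
β=76.5°: printed 19.8556 | uniform 17.8500, cycloidal 20.5539, simple-harmonic 19.8556
only one law matches every sample → simple-harmonic

simple-harmonic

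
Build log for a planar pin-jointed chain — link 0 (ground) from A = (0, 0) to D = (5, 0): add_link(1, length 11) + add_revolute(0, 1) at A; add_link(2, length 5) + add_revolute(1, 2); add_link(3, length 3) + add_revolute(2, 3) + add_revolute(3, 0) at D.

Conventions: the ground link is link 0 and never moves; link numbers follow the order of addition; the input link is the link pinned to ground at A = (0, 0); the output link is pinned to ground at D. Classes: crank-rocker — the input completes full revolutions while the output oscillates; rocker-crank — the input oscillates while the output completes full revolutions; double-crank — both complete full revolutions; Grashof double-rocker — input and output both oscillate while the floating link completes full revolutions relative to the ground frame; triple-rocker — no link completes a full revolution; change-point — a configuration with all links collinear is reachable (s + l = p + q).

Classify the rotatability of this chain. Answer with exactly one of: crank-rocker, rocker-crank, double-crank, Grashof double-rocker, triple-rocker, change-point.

lengths: ground=5, input=11, coupler=5, output=3
sorted: s=3 (shortest), l=11 (longest), p+q=10
s + l = 14 vs p + q = 10
s + l > p + q → non-Grashof → no link fully rotates → triple-rocker

triple-rocker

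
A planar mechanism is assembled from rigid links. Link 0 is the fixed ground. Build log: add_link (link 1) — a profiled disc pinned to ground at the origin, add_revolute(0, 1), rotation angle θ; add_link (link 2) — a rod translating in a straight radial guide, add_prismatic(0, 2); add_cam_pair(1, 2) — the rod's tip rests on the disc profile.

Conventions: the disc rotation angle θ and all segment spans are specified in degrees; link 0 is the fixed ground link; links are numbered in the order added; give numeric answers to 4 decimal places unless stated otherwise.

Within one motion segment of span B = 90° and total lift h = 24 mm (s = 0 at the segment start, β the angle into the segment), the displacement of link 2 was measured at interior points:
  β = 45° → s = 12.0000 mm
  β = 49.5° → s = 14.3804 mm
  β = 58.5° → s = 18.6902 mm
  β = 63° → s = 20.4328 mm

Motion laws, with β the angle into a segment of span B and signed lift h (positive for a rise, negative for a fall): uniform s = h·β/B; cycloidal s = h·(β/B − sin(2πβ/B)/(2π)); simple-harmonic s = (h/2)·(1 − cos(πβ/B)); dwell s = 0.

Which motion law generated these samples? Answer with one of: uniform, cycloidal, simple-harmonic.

candidates at β/B = r: uniform s = h·r (linear in β); cycloidal s = h·(r − sin(2πr)/(2π)); simple-harmonic s = (h/2)(1 − cos(πr))
β=45°: printed 12.0000 | uniform 12.0000, cycloidal 12.0000, simple-harmonic 12.0000
β=49.5°: printed 14.3804 | uniform 13.2000, cycloidal 14.3804, simple-harmonic 13.8772
β=58.5°: printed 18.6902 | uniform 15.6000, cycloidal 18.6902, simple-harmonic 17.4479
β=63°: printed 20.4328 | uniform 16.8000, cycloidal 20.4328, simple-harmonic 19.0534
only one law matches every sample → cycloidal

cycloidal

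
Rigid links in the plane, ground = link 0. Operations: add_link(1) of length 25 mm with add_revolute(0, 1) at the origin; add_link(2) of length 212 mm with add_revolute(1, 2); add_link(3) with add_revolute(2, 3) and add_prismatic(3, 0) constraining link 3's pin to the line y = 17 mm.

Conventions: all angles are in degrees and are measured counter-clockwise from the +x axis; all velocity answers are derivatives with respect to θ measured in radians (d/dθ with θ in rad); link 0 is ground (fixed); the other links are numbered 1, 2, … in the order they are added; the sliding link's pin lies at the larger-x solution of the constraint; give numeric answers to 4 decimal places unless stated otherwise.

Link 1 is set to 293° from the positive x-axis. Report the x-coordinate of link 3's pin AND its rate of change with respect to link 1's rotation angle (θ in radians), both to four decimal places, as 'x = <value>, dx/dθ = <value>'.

geometry: r = 25 mm, L = 212 mm, e = 17 mm
crank pin P = (r cos θ, r sin θ) = (9.768278, -23.012621)
h = r sin θ − e = -23.012621 − 17 = -40.012621
x = r cos θ + √(L² − h²) = 9.768278 + 208.189794 = 217.958072
dx/dθ = −r sin θ − h·r cos θ/√(L² − h²) (θ in radians; h = -40.012621) = 24.890016

x = 217.9581, dx/dθ = 24.8900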